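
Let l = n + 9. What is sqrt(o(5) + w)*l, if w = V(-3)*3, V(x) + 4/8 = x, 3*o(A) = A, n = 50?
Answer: 59*I*sqrt(318)/6 ≈ 175.35*I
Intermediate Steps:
o(A) = A/3
V(x) = -1/2 + x
w = -21/2 (w = (-1/2 - 3)*3 = -7/2*3 = -21/2 ≈ -10.500)
l = 59 (l = 50 + 9 = 59)
sqrt(o(5) + w)*l = sqrt((1/3)*5 - 21/2)*59 = sqrt(5/3 - 21/2)*59 = sqrt(-53/6)*59 = (I*sqrt(318)/6)*59 = 59*I*sqrt(318)/6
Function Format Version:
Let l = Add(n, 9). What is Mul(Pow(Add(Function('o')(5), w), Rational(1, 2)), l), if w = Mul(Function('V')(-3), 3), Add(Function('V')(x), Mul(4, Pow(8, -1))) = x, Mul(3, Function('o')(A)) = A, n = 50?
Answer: Mul(Rational(59, 6), I, Pow(318, Rational(1, 2))) ≈ Mul(175.35, I)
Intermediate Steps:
Function('o')(A) = Mul(Rational(1, 3), A)
Function('V')(x) = Add(Rational(-1, 2), x)
w = Rational(-21, 2) (w = Mul(Add(Rational(-1, 2), -3), 3) = Mul(Rational(-7, 2), 3) = Rational(-21, 2) ≈ -10.500)
l = 59 (l = Add(50, 9) = 59)
Mul(Pow(Add(Function('o')(5), w), Rational(1, 2)), l) = Mul(Pow(Add(Mul(Rational(1, 3), 5), Rational(-21, 2)), Rational(1, 2)), 59) = Mul(Pow(Add(Rational(5, 3), Rational(-21, 2)), Rational(1, 2)), 59) = Mul(Pow(Rational(-53, 6), Rational(1, 2)), 59) = Mul(Mul(Rational(1, 6), I, Pow(318, Rational(1, 2))), 59) = Mul(Rational(59, 6), I, Pow(318, Rational(1, 2)))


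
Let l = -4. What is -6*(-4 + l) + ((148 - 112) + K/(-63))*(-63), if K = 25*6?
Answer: -2070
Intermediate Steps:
K = 150
-6*(-4 + l) + ((148 - 112) + K/(-63))*(-63) = -6*(-4 - 4) + ((148 - 112) + 150/(-63))*(-63) = -6*(-8) + (36 + 150*(-1/63))*(-63) = 48 + (36 - 50/21)*(-63) = 48 + (706/21)*(-63) = 48 - 2118 = -2070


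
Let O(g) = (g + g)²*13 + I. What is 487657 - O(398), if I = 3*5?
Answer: -7749366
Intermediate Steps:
I = 15
O(g) = 15 + 52*g² (O(g) = (g + g)²*13 + 15 = (2*g)²*13 + 15 = (4*g²)*13 + 15 = 52*g² + 15 = 15 + 52*g²)
487657 - O(398) = 487657 - (15 + 52*398²) = 487657 - (15 + 52*158404) = 487657 - (15 + 8237008) = 487657 - 1*8237023 = 487657 - 8237023 = -7749366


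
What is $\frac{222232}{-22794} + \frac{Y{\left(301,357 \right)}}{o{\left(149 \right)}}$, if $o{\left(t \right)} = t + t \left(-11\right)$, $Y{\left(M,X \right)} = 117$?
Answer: $- \frac{166896289}{16981530} \approx -9.8281$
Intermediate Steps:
$o{\left(t \right)} = - 10 t$ ($o{\left(t \right)} = t - 11 t = - 10 t$)
$\frac{222232}{-22794} + \frac{Y{\left(301,357 \right)}}{o{\left(149 \right)}} = \frac{222232}{-22794} + \frac{117}{\left(-10\right) 149} = 222232 \left(- \frac{1}{22794}\right) + \frac{117}{-1490} = - \frac{111116}{11397} + 117 \left(- \frac{1}{1490}\right) = - \frac{111116}{11397} - \frac{117}{1490} = - \frac{166896289}{16981530}$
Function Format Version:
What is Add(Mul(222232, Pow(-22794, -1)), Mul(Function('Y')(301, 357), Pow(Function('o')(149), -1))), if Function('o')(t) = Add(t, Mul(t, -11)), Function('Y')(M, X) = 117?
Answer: Rational(-166896289, 16981530) ≈ -9.8281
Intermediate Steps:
Function('o')(t) = Mul(-10, t) (Function('o')(t) = Add(t, Mul(-11, t)) = Mul(-10, t))
Add(Mul(222232, Pow(-22794, -1)), Mul(Function('Y')(301, 357), Pow(Function('o')(149), -1))) = Add(Mul(222232, Pow(-22794, -1)), Mul(117, Pow(Mul(-10, 149), -1))) = Add(Mul(222232, Rational(-1, 22794)), Mul(117, Pow(-1490, -1))) = Add(Rational(-111116, 11397), Mul(117, Rational(-1, 1490))) = Add(Rational(-111116, 11397), Rational(-117, 1490)) = Rational(-166896289, 16981530)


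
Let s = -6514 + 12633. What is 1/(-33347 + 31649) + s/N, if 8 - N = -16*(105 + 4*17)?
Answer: 5193643/2356824 ≈ 2.2037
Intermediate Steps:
N = 2776 (N = 8 - (-16)*(105 + 4*17) = 8 - (-16)*(105 + 68) = 8 - (-16)*173 = 8 - 1*(-2768) = 8 + 2768 = 2776)
s = 6119
1/(-33347 + 31649) + s/N = 1/(-33347 + 31649) + 6119/2776 = 1/(-1698) + 6119*(1/2776) = -1/1698 + 6119/2776 = 5193643/2356824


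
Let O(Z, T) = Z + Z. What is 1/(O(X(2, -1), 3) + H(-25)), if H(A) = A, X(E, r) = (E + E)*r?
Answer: -1/33 ≈ -0.030303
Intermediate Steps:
X(E, r) = 2*E*r (X(E, r) = (2*E)*r = 2*E*r)
O(Z, T) = 2*Z
1/(O(X(2, -1), 3) + H(-25)) = 1/(2*(2*2*(-1)) - 25) = 1/(2*(-4) - 25) = 1/(-8 - 25) = 1/(-33) = -1/33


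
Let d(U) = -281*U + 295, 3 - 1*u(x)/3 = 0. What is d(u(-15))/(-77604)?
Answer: 1117/38802 ≈ 0.028787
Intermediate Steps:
u(x) = 9 (u(x) = 9 - 3*0 = 9 + 0 = 9)
d(U) = 295 - 281*U
d(u(-15))/(-77604) = (295 - 281*9)/(-77604) = (295 - 2529)*(-1/77604) = -2234*(-1/77604) = 1117/38802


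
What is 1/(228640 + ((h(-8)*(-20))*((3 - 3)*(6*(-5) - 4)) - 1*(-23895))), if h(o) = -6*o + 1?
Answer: 1/252535 ≈ 3.9598e-6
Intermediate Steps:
h(o) = 1 - 6*o
1/(228640 + ((h(-8)*(-20))*((3 - 3)*(6*(-5) - 4)) - 1*(-23895))) = 1/(228640 + (((1 - 6*(-8))*(-20))*((3 - 3)*(6*(-5) - 4)) - 1*(-23895))) = 1/(228640 + (((1 + 48)*(-20))*(0*(-30 - 4)) + 23895)) = 1/(228640 + ((49*(-20))*(0*(-34)) + 23895)) = 1/(228640 + (-980*0 + 23895)) = 1/(228640 + (0 + 23895)) = 1/(228640 + 23895) = 1/252535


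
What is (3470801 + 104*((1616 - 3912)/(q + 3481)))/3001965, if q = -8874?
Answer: 6239422859/5396532415 ≈ 1.1562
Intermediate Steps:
(3470801 + 104*((1616 - 3912)/(q + 3481)))/3001965 = (3470801 + 104*((1616 - 3912)/(-8874 + 3481)))/3001965 = (3470801 + 104*(-2296/(-5393)))*(1/3001965) = (3470801 + 104*(-2296*(-1/5393)))*(1/3001965) = (3470801 + 104*(2296/5393))*(1/3001965) = (3470801 + 238784/5393)*(1/3001965) = (18718268577/5393)*(1/3001965) = 6239422859/5396532415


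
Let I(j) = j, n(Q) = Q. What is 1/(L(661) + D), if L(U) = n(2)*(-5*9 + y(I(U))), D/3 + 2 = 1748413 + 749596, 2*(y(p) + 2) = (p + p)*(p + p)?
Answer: 1/9241611 ≈ 1.0821e-7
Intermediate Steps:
y(p) = -2 + 2*p**2 (y(p) = -2 + ((p + p)*(p + p))/2 = -2 + ((2*p)*(2*p))/2 = -2 + (4*p**2)/2 = -2 + 2*p**2)
D = 7494021 (D = -6 + 3*(1748413 + 749596) = -6 + 3*2498009 = -6 + 7494027 = 7494021)
L(U) = -94 + 4*U**2 (L(U) = 2*(-5*9 + (-2 + 2*U**2)) = 2*(-45 + (-2 + 2*U**2)) = 2*(-47 + 2*U**2) = -94 + 4*U**2)
1/(L(661) + D) = 1/((-94 + 4*661**2) + 7494021) = 1/((-94 + 4*436921) + 7494021) = 1/((-94 + 1747684) + 7494021) = 1/(1747590 + 7494021) = 1/9241611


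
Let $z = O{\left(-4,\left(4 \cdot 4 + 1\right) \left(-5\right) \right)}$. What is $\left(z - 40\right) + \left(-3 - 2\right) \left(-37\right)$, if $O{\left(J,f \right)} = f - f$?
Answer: $145$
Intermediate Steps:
$O{\left(J,f \right)} = 0$
$z = 0$
$\left(z - 40\right) + \left(-3 - 2\right) \left(-37\right) = \left(0 - 40\right) + \left(-3 - 2\right) \left(-37\right) = -40 + \left(-3 - 2\right) \left(-37\right) = -40 - -185 = -40 + 185 = 145$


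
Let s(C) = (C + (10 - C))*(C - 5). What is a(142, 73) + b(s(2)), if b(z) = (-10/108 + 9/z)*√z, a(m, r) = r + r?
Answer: 146 - 53*I*√30/135 ≈ 146.0 - 2.1503*I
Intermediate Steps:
s(C) = -50 + 10*C (s(C) = 10*(-5 + C) = -50 + 10*C)
a(m, r) = 2*r
b(z) = √z*(-5/54 + 9/z) (b(z) = (-10*1/108 + 9/z)*√z = (-5/54 + 9/z)*√z = √z*(-5/54 + 9/z))
a(142, 73) + b(s(2)) = 2*73 + (486 - 5*(-50 + 10*2))/(54*√(-50 + 10*2)) = 146 + (486 - 5*(-50 + 20))/(54*√(-50 + 20)) = 146 + (486 - 5*(-30))/(54*√(-30)) = 146 + (-I*√30/30)*(486 + 150)/54 = 146 + (1/54)*(-I*√30/30)*636 = 146 - 53*I*√30/135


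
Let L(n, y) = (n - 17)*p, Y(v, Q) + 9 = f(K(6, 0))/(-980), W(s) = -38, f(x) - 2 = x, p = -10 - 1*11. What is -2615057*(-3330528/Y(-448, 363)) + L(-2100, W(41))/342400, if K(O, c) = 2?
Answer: -365312130372617587929/377667200 ≈ -9.6729e+11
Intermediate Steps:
p = -21 (p = -10 - 11 = -21)
f(x) = 2 + x
Y(v, Q) = -2206/245 (Y(v, Q) = -9 + (2 + 2)/(-980) = -9 + 4*(-1/980) = -9 - 1/245 = -2206/245)
L(n, y) = 357 - 21*n (L(n, y) = (n - 17)*(-21) = (-17 + n)*(-21) = 357 - 21*n)
-2615057*(-3330528/Y(-448, 363)) + L(-2100, W(41))/342400 = -2615057/((-2206/245/(-3330528))) + (357 - 21*(-2100))/342400 = -2615057/((-2206/245*(-1/3330528))) + (357 + 44100)*(1/342400) = -2615057/1103/407989680 + 44457*(1/342400) = -2615057*407989680/1103 + 44457/342400 = -1066916268611760/1103 + 44457/342400 = -365312130372617587929/377667200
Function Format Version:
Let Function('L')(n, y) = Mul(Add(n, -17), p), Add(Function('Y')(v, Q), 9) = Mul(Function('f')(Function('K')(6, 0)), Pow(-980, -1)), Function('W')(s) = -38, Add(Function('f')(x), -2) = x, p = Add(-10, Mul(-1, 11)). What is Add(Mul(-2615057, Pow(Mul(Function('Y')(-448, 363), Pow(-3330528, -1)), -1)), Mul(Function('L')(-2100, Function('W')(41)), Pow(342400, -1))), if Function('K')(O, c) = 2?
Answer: Rational(-365312130372617587929, 377667200) ≈ -9.6729e+11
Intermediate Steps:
p = -21 (p = Add(-10, -11) = -21)
Function('f')(x) = Add(2, x)
Function('Y')(v, Q) = Rational(-2206, 245) (Function('Y')(v, Q) = Add(-9, Mul(Add(2, 2), Pow(-980, -1))) = Add(-9, Mul(4, Rational(-1, 980))) = Add(-9, Rational(-1, 245)) = Rational(-2206, 245))
Function('L')(n, y) = Add(357, Mul(-21, n)) (Function('L')(n, y) = Mul(Add(n, -17), -21) = Mul(Add(-17, n), -21) = Add(357, Mul(-21, n)))
Add(Mul(-2615057, Pow(Mul(Function('Y')(-448, 363), Pow(-3330528, -1)), -1)), Mul(Function('L')(-2100, Function('W')(41)), Pow(342400, -1))) = Add(Mul(-2615057, Pow(Mul(Rational(-2206, 245), Pow(-3330528, -1)), -1)), Mul(Add(357, Mul(-21, -2100)), Pow(342400, -1))) = Add(Mul(-2615057, Pow(Mul(Rational(-2206, 245), Rational(-1, 3330528)), -1)), Mul(Add(357, 44100), Rational(1, 342400))) = Add(Mul(-2615057, Pow(Rational(1103, 407989680), -1)), Mul(44457, Rational(1, 342400))) = Add(Mul(-2615057, Rational(407989680, 1103)), Rational(44457, 342400)) = Add(Rational(-1066916268611760, 1103), Rational(44457, 342400)) = Rational(-365312130372617587929, 377667200)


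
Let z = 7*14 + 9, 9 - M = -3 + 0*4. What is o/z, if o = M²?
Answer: 144/107 ≈ 1.3458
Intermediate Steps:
M = 12 (M = 9 - (-3 + 0*4) = 9 - (-3 + 0) = 9 - 1*(-3) = 9 + 3 = 12)
z = 107 (z = 98 + 9 = 107)
o = 144 (o = 12² = 144)
o/z = 144/107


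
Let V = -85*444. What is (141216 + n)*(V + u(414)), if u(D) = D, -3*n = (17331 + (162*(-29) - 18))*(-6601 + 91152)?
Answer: 13265501353914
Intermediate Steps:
n = -355536955 (n = -(17331 + (162*(-29) - 18))*(-6601 + 91152)/3 = -(17331 + (-4698 - 18))*84551/3 = -(17331 - 4716)*84551/3 = -4205*84551 = -⅓*1066610865 = -355536955)
V = -37740
(141216 + n)*(V + u(414)) = (141216 - 355536955)*(-37740 + 414) = -355395739*(-37326) = 13265501353914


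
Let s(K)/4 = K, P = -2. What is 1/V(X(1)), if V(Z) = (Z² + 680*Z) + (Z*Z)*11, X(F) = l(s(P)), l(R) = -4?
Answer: -1/2528 ≈ -0.00039557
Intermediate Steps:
s(K) = 4*K
X(F) = -4
V(Z) = 12*Z² + 680*Z (V(Z) = (Z² + 680*Z) + Z²*11 = (Z² + 680*Z) + 11*Z² = 12*Z² + 680*Z)
1/V(X(1)) = 1/(4*(-4)*(170 + 3*(-4))) = 1/(4*(-4)*(170 - 12)) = 1/(4*(-4)*158) = 1/(-2528) = -1/2528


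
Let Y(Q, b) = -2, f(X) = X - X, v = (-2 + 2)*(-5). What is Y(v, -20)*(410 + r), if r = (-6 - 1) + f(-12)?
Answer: -806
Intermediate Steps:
v = 0 (v = 0*(-5) = 0)
f(X) = 0
r = -7 (r = (-6 - 1) + 0 = -7 + 0 = -7)
Y(v, -20)*(410 + r) = -2*(410 - 7) = -2*403 = -806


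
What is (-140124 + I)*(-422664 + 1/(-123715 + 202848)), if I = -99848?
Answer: 8026264367871292/79133 ≈ 1.0143e+11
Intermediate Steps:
(-140124 + I)*(-422664 + 1/(-123715 + 202848)) = (-140124 - 99848)*(-422664 + 1/(-123715 + 202848)) = -239972*(-422664 + 1/79133) = -239972*(-33446670311/79133) = 8026264367871292/79133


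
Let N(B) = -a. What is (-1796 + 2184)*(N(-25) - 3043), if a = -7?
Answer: -1177968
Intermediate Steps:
N(B) = 7 (N(B) = -1*(-7) = 7)
(-1796 + 2184)*(N(-25) - 3043) = (-1796 + 2184)*(7 - 3043) = 388*(-3036) = -1177968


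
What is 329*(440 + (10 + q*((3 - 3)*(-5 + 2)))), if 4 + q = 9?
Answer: 148050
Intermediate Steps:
q = 5 (q = -4 + 9 = 5)
329*(440 + (10 + q*((3 - 3)*(-5 + 2)))) = 329*(440 + (10 + 5*((3 - 3)*(-5 + 2)))) = 329*(440 + (10 + 5*(0*(-3)))) = 329*(440 + (10 + 5*0)) = 329*(440 + (10 + 0)) = 329*(440 + 10) = 329*450 = 148050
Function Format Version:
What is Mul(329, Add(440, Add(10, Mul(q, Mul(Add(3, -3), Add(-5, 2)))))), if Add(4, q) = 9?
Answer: 148050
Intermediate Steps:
q = 5 (q = Add(-4, 9) = 5)
Mul(329, Add(440, Add(10, Mul(q, Mul(Add(3, -3), Add(-5, 2)))))) = Mul(329, Add(440, Add(10, Mul(5, Mul(Add(3, -3), Add(-5, 2)))))) = Mul(329, Add(440, Add(10, Mul(5, Mul(0, -3))))) = Mul(329, Add(440, Add(10, Mul(5, 0)))) = Mul(329, Add(440, Add(10, 0))) = Mul(329, Add(440, 10)) = Mul(329, 450) = 148050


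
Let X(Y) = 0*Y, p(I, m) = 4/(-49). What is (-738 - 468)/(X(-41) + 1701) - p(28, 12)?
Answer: -830/1323 ≈ -0.62736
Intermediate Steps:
p(I, m) = -4/49 (p(I, m) = 4*(-1/49) = -4/49)
X(Y) = 0
(-738 - 468)/(X(-41) + 1701) - p(28, 12) = (-738 - 468)/(0 + 1701) - 1*(-4/49) = -1206/1701 + 4/49 = -1206*1/1701 + 4/49 = -134/189 + 4/49 = -830/1323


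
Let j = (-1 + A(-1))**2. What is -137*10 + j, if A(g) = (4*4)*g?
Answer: -1081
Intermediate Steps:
A(g) = 16*g
j = 289 (j = (-1 + 16*(-1))**2 = (-1 - 16)**2 = (-17)**2 = 289)
-137*10 + j = -137*10 + 289 = -1370 + 289 = -1081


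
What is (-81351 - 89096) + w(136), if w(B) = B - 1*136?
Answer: -170447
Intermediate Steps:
w(B) = -136 + B (w(B) = B - 136 = -136 + B)
(-81351 - 89096) + w(136) = (-81351 - 89096) + (-136 + 136) = -170447 + 0 = -170447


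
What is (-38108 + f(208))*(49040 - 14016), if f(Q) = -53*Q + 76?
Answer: -1718137344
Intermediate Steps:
f(Q) = 76 - 53*Q
(-38108 + f(208))*(49040 - 14016) = (-38108 + (76 - 53*208))*(49040 - 14016) = (-38108 + (76 - 11024))*35024 = (-38108 - 10948)*35024 = -49056*35024 = -1718137344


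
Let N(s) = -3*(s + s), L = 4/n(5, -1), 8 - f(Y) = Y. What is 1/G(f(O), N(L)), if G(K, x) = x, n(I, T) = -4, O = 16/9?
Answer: 1/6 ≈ 0.16667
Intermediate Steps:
O = 16/9 (O = 16*(1/9) = 16/9 ≈ 1.7778)
f(Y) = 8 - Y
L = -1 (L = 4/(-4) = 4*(-1/4) = -1)
N(s) = -6*s
1/G(f(O), N(L)) = 1/(-6*(-1)) = 1/6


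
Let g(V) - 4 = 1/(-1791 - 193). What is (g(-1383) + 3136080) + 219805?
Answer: 6658083775/1984 ≈ 3.3559e+6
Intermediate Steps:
g(V) = 7935/1984 (g(V) = 4 + 1/(-1791 - 193) = 4 + 1/(-1984) = 4 - 1/1984 = 7935/1984)
(g(-1383) + 3136080) + 219805 = (7935/1984 + 3136080) + 219805 = 6221990655/1984 + 219805 = 6658083775/1984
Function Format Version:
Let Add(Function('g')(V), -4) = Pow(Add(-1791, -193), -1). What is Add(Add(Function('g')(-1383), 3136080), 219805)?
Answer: Rational(6658083775, 1984) ≈ 3.3559e+6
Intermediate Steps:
Function('g')(V) = Rational(7935, 1984) (Function('g')(V) = Add(4, Pow(Add(-1791, -193), -1)) = Add(4, Pow(-1984, -1)) = Add(4, Rational(-1, 1984)) = Rational(7935, 1984))
Add(Add(Function('g')(-1383), 3136080), 219805) = Add(Add(Rational(7935, 1984), 3136080), 219805) = Add(Rational(6221990655, 1984), 219805) = Rational(6658083775, 1984)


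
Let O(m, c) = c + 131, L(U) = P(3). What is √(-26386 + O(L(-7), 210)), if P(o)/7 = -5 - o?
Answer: I*√26045 ≈ 161.38*I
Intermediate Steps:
P(o) = -35 - 7*o (P(o) = 7*(-5 - o) = -35 - 7*o)
L(U) = -56 (L(U) = -35 - 7*3 = -35 - 21 = -56)
O(m, c) = 131 + c
√(-26386 + O(L(-7), 210)) = √(-26386 + (131 + 210)) = √(-26386 + 341) = √(-26045) = I*√26045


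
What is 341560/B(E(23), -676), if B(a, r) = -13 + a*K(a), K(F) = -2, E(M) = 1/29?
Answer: -9905240/379 ≈ -26135.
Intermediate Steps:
E(M) = 1/29
B(a, r) = -13 - 2*a (B(a, r) = -13 + a*(-2) = -13 - 2*a)
341560/B(E(23), -676) = 341560/(-13 - 2*1/29) = 341560/(-13 - 2/29) = 341560/(-379/29) = 341560*(-29/379) = -9905240/379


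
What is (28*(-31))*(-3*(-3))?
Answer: -7812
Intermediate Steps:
(28*(-31))*(-3*(-3)) = -868*9 = -7812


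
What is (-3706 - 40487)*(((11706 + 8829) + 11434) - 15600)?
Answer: -723395217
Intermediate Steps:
(-3706 - 40487)*(((11706 + 8829) + 11434) - 15600) = -44193*((20535 + 11434) - 15600) = -44193*(31969 - 15600) = -44193*16369 = -723395217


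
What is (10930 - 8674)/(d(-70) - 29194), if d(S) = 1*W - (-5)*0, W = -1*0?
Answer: -1128/14597 ≈ -0.077276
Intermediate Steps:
W = 0
d(S) = 0 (d(S) = 1*0 - (-5)*0 = 0 - 1*0 = 0 + 0 = 0)
(10930 - 8674)/(d(-70) - 29194) = (10930 - 8674)/(0 - 29194) = 2256/(-29194) = 2256*(-1/29194) = -1128/14597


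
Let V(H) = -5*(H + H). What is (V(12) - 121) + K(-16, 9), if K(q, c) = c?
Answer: -232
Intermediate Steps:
V(H) = -10*H
(V(12) - 121) + K(-16, 9) = (-10*12 - 121) + 9 = (-120 - 121) + 9 = -241 + 9 = -232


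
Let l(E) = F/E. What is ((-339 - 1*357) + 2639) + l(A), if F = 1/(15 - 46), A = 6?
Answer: 361397/186 ≈ 1943.0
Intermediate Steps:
F = -1/31 (F = 1/(-31) = -1/31 ≈ -0.032258)
l(E) = -1/(31*E)
((-339 - 1*357) + 2639) + l(A) = ((-339 - 1*357) + 2639) - 1/31/6 = ((-339 - 357) + 2639) - 1/31*⅙ = (-696 + 2639) - 1/186 = 1943 - 1/186 = 361397/186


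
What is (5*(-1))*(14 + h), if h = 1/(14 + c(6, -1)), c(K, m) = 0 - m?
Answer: -211/3 ≈ -70.333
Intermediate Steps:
c(K, m) = -m
h = 1/15 (h = 1/(14 - 1*(-1)) = 1/(14 + 1) = 1/15 ≈ 0.066667)
(5*(-1))*(14 + h) = (5*(-1))*(14 + 1/15) = -5*211/15 = -211/3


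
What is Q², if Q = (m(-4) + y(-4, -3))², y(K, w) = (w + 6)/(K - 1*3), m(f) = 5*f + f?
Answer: 855036081/2401 ≈ 3.5612e+5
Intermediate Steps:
m(f) = 6*f
y(K, w) = (6 + w)/(-3 + K) (y(K, w) = (6 + w)/(K - 3) = (6 + w)/(-3 + K))
Q = 29241/49 (Q = (6*(-4) + (6 - 3)/(-3 - 4))² = (-24 + 3/(-7))² = (-24 - ⅐*3)² = (-24 - 3/7)² = (-171/7)² = 29241/49 ≈ 596.75)
Q² = (29241/49)² = 855036081/2401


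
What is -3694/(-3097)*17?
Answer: 62798/3097 ≈ 20.277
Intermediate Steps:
-3694/(-3097)*17 = -3694*(-1/3097)*17 = (3694/3097)*17 = 62798/3097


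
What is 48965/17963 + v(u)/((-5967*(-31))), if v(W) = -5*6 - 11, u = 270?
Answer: 9056662322/3322741851 ≈ 2.7257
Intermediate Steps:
v(W) = -41 (v(W) = -30 - 11 = -41)
48965/17963 + v(u)/((-5967*(-31))) = 48965/17963 - 41/((-5967*(-31))) = 48965*(1/17963) - 41/184977 = 48965/17963 - 41*1/184977 = 48965/17963 - 41/184977 = 9056662322/3322741851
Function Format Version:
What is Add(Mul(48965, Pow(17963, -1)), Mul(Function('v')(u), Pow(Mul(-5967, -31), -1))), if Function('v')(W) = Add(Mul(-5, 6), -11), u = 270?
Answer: Rational(9056662322, 3322741851) ≈ 2.7257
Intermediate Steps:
Function('v')(W) = -41 (Function('v')(W) = Add(-30, -11) = -41)
Add(Mul(48965, Pow(17963, -1)), Mul(Function('v')(u), Pow(Mul(-5967, -31), -1))) = Add(Mul(48965, Pow(17963, -1)), Mul(-41, Pow(Mul(-5967, -31), -1))) = Add(Mul(48965, Rational(1, 17963)), Mul(-41, Pow(184977, -1))) = Add(Rational(48965, 17963), Mul(-41, Rational(1, 184977))) = Add(Rational(48965, 17963), Rational(-41, 184977)) = Rational(9056662322, 3322741851)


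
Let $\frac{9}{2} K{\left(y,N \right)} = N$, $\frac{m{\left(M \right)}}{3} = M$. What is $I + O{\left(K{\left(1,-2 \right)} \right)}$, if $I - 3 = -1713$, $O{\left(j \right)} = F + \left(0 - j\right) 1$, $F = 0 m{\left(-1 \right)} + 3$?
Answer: $- \frac{15359}{9} \approx -1706.6$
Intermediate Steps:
$m{\left(M \right)} = 3 M$
$K{\left(y,N \right)} = \frac{2 N}{9}$
$F = 3$ ($F = 0 \cdot 3 \left(-1\right) + 3 = 0 \left(-3\right) + 3 = 0 + 3 = 3$)
$O{\left(j \right)} = 3 - j$ ($O{\left(j \right)} = 3 + \left(0 - j\right) 1 = 3 + - j 1 = 3 - j$)
$I = -1710$ ($I = 3 - 1713 = -1710$)
$I + O{\left(K{\left(1,-2 \right)} \right)} = -1710 + \left(3 - \frac{2}{9} \left(-2\right)\right) = -1710 + \left(3 - - \frac{4}{9}\right) = -1710 + \left(3 + \frac{4}{9}\right) = -1710 + \frac{31}{9} = - \frac{15359}{9}$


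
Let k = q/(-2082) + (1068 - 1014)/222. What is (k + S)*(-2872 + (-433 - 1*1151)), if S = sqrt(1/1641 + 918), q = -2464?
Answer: -244870568/38517 - 4456*sqrt(2472066399)/1641 ≈ -1.4137e+5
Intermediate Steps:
k = 54953/38517 (k = -2464/(-2082) + (1068 - 1014)/222 = -2464*(-1/2082) + 54*(1/222) = 1232/1041 + 9/37 = 54953/38517 ≈ 1.4267)
S = sqrt(2472066399)/1641 (S = sqrt(1/1641 + 918) = sqrt(1506439/1641) = sqrt(2472066399)/1641 ≈ 30.299)
(k + S)*(-2872 + (-433 - 1*1151)) = (54953/38517 + sqrt(2472066399)/1641)*(-2872 + (-433 - 1*1151)) = (54953/38517 + sqrt(2472066399)/1641)*(-2872 + (-433 - 1151)) = (54953/38517 + sqrt(2472066399)/1641)*(-2872 - 1584) = (54953/38517 + sqrt(2472066399)/1641)*(-4456) = -244870568/38517 - 4456*sqrt(2472066399)/1641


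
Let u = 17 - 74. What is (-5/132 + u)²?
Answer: 56685841/17424 ≈ 3253.3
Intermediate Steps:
u = -57
(-5/132 + u)² = (-5/132 - 57)² = (-7529/132)² = 56685841/17424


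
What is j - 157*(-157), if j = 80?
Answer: 24729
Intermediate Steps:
j - 157*(-157) = 80 - 157*(-157) = 80 + 24649 = 24729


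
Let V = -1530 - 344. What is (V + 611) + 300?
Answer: -963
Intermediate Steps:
V = -1874
(V + 611) + 300 = (-1874 + 611) + 300 = -1263 + 300 = -963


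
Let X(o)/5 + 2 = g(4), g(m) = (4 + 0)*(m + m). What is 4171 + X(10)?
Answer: 4321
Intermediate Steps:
g(m) = 8*m (g(m) = 4*(2*m) = 8*m)
X(o) = 150 (X(o) = -10 + 5*(8*4) = -10 + 5*32 = -10 + 160 = 150)
4171 + X(10) = 4171 + 150 = 4321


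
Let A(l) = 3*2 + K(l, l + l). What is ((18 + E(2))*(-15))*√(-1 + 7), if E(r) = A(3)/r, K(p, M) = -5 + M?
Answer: -645*√6/2 ≈ -789.96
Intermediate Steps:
A(l) = 1 + 2*l (A(l) = 3*2 + (-5 + (l + l)) = 6 + (-5 + 2*l) = 1 + 2*l)
E(r) = 7/r (E(r) = (1 + 2*3)/r = (1 + 6)/r = 7/r)
((18 + E(2))*(-15))*√(-1 + 7) = ((18 + 7/2)*(-15))*√(-1 + 7) = ((18 + 7*(½))*(-15))*√6 = ((18 + 7/2)*(-15))*√6 = ((43/2)*(-15))*√6 = -645*√6/2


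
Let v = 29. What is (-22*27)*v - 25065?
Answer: -42291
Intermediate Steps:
(-22*27)*v - 25065 = -22*27*29 - 25065 = -594*29 - 25065 = -17226 - 25065 = -42291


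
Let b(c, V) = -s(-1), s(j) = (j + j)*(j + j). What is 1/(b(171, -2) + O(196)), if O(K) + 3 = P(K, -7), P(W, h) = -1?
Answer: -⅛ ≈ -0.12500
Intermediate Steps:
s(j) = 4*j² (s(j) = (2*j)*(2*j) = 4*j²)
O(K) = -4 (O(K) = -3 - 1 = -4)
b(c, V) = -4 (b(c, V) = -4*(-1)² = -4)
1/(b(171, -2) + O(196)) = 1/(-4 - 4) = 1/(-8) = -⅛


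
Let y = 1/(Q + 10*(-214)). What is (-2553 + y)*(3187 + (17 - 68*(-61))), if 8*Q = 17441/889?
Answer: -285340848747208/15202239 ≈ -1.8770e+7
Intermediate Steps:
Q = 17441/7112 (Q = (17441/889)/8 = (17441*(1/889))/8 = (⅛)*(17441/889) = 17441/7112 ≈ 2.4523)
y = -7112/15202239 (y = 1/(17441/7112 + 10*(-214)) = 1/(17441/7112 - 2140) = 1/(-15202239/7112) = -7112/15202239 ≈ -0.00046783)
(-2553 + y)*(3187 + (17 - 68*(-61))) = (-2553 - 7112/15202239)*(3187 + (17 - 68*(-61))) = -38811323279*(3187 + (17 + 4148))/15202239 = -38811323279*(3187 + 4165)/15202239 = -38811323279/15202239*7352 = -285340848747208/15202239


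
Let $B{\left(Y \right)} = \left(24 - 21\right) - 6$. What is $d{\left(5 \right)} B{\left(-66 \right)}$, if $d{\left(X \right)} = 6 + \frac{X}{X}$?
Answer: $-21$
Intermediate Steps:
$d{\left(X \right)} = 7$ ($d{\left(X \right)} = 6 + 1 = 7$)
$B{\left(Y \right)} = -3$ ($B{\left(Y \right)} = 3 - 6 = -3$)
$d{\left(5 \right)} B{\left(-66 \right)} = 7 \left(-3\right) = -21$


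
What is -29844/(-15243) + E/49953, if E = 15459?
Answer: 191826541/84603731 ≈ 2.2674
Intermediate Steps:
-29844/(-15243) + E/49953 = -29844/(-15243) + 15459/49953 = -29844*(-1/15243) + 15459*(1/49953) = 9948/5081 + 5153/16651 = 191826541/84603731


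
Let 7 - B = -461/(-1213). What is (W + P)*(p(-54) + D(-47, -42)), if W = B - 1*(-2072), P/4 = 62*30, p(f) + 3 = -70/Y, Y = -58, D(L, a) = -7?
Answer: -2944251930/35177 ≈ -83698.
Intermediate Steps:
p(f) = -52/29 (p(f) = -3 - 70/(-58) = -3 - 70*(-1/58) = -3 + 35/29 = -52/29)
B = 8030/1213 (B = 7 - (-461)/(-1213) = 7 - (-461)*(-1)/1213 = 7 - 1*461/1213 = 7 - 461/1213 = 8030/1213 ≈ 6.6199)
P = 7440 (P = 4*(62*30) = 4*1860 = 7440)
W = 2521366/1213 (W = 8030/1213 - 1*(-2072) = 8030/1213 + 2072 = 2521366/1213 ≈ 2078.6)
(W + P)*(p(-54) + D(-47, -42)) = (2521366/1213 + 7440)*(-52/29 - 7) = (11546086/1213)*(-255/29) = -2944251930/35177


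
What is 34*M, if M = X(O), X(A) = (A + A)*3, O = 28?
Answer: 5712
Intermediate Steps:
X(A) = 6*A (X(A) = (2*A)*3 = 6*A)
M = 168 (M = 6*28 = 168)
34*M = 34*168 = 5712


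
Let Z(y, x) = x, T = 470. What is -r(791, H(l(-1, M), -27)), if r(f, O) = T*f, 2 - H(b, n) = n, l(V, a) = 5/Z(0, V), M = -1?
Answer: -371770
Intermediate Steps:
l(V, a) = 5/V
H(b, n) = 2 - n
r(f, O) = 470*f
-r(791, H(l(-1, M), -27)) = -470*791 = -1*371770 = -371770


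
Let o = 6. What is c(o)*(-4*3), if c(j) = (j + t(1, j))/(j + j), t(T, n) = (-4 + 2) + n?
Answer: -10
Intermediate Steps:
t(T, n) = -2 + n
c(j) = (-2 + 2*j)/(2*j) (c(j) = (j + (-2 + j))/(j + j) = (-2 + 2*j)/((2*j)) = (-2 + 2*j)*(1/(2*j)) = (-2 + 2*j)/(2*j))
c(o)*(-4*3) = ((-1 + 6)/6)*(-4*3) = ((1/6)*5)*(-12) = (5/6)*(-12) = -10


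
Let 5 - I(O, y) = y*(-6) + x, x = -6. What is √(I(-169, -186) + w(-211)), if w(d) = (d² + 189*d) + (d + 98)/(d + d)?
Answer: √629930794/422 ≈ 59.475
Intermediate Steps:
I(O, y) = 11 + 6*y (I(O, y) = 5 - (y*(-6) - 6) = 5 - (-6*y - 6) = 5 - (-6 - 6*y) = 5 + (6 + 6*y) = 11 + 6*y)
w(d) = d² + 189*d + (98 + d)/(2*d) (w(d) = (d² + 189*d) + (98 + d)/((2*d)) = (d² + 189*d) + (98 + d)*(1/(2*d)) = (d² + 189*d) + (98 + d)/(2*d) = d² + 189*d + (98 + d)/(2*d))
√(I(-169, -186) + w(-211)) = √((11 + 6*(-186)) + (½ + (-211)² + 49/(-211) + 189*(-211))) = √((11 - 1116) + (½ + 44521 + 49*(-1/211) - 39879)) = √(-1105 + (½ + 44521 - 49/211 - 39879)) = √(-1105 + 1959037/422) = √(1492727/422) = √629930794/422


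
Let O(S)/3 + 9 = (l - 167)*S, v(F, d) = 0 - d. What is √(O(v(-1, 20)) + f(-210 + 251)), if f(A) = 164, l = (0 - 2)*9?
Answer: √11237 ≈ 106.00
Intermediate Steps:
l = -18 (l = -2*9 = -18)
v(F, d) = -d
O(S) = -27 - 555*S (O(S) = -27 + 3*((-18 - 167)*S) = -27 + 3*(-185*S) = -27 - 555*S)
√(O(v(-1, 20)) + f(-210 + 251)) = √((-27 - (-555)*20) + 164) = √((-27 - 555*(-20)) + 164) = √((-27 + 11100) + 164) = √(11073 + 164) = √11237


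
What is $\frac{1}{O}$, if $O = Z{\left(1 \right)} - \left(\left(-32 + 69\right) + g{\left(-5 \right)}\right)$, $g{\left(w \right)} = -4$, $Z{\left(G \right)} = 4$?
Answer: $- \frac{1}{29} \approx -0.034483$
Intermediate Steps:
$O = -29$ ($O = 4 - \left(\left(-32 + 69\right) - 4\right) = 4 - \left(37 - 4\right) = 4 - 33 = -29$)
$\frac{1}{O} = \frac{1}{-29} = - \frac{1}{29}$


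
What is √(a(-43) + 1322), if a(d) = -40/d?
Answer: √2446098/43 ≈ 36.372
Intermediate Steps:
√(a(-43) + 1322) = √(-40/(-43) + 1322) = √(-40*(-1/43) + 1322) = √(40/43 + 1322) = √(56886/43) = √2446098/43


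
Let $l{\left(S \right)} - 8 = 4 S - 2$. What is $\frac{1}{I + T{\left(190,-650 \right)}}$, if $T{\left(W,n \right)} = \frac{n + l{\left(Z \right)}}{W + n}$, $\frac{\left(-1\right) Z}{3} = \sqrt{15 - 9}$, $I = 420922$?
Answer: $\frac{1855570655}{781053109042809} - \frac{115 \sqrt{6}}{781053109042809} \approx 2.3757 \cdot 10^{-6}$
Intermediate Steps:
$Z = - 3 \sqrt{6}$ ($Z = - 3 \sqrt{15 - 9} = - 3 \sqrt{6} \approx -7.3485$)
$l{\left(S \right)} = 6 + 4 S$ ($l{\left(S \right)} = 8 + \left(4 S - 2\right) = 8 + \left(-2 + 4 S\right) = 6 + 4 S$)
$T{\left(W,n \right)} = \frac{6 + n - 12 \sqrt{6}}{W + n}$ ($T{\left(W,n \right)} = \frac{n + \left(6 + 4 \left(- 3 \sqrt{6}\right)\right)}{W + n} = \frac{n + \left(6 - 12 \sqrt{6}\right)}{W + n} = \frac{6 + n - 12 \sqrt{6}}{W + n}$)
$\frac{1}{I + T{\left(190,-650 \right)}} = \frac{1}{420922 + \frac{6 - 650 - 12 \sqrt{6}}{190 - 650}} = \frac{1}{420922 + \frac{-644 - 12 \sqrt{6}}{-460}} = \frac{1}{420922 - \frac{-644 - 12 \sqrt{6}}{460}} = \frac{1}{420922 + \left(\frac{7}{5} + \frac{3 \sqrt{6}}{115}\right)} = \frac{1}{\frac{2104617}{5} + \frac{3 \sqrt{6}}{115}}$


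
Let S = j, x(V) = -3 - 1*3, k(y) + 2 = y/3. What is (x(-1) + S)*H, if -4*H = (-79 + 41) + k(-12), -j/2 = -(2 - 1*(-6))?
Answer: 110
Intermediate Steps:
k(y) = -2 + y/3
x(V) = -6 (x(V) = -3 - 3 = -6)
j = 16 (j = -(-2)*(2 - 1*(-6)) = -(-2)*(2 + 6) = -(-2)*8 = -2*(-8) = 16)
H = 11 (H = -((-79 + 41) + (-2 + (1/3)*(-12)))/4 = -(-38 + (-2 - 4))/4 = -(-38 - 6)/4 = -1/4*(-44) = 11)
S = 16
(x(-1) + S)*H = (-6 + 16)*11 = 10*11 = 110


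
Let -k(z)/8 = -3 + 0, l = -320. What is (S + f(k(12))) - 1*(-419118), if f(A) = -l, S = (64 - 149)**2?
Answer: 426663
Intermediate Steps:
S = 7225 (S = (-85)**2 = 7225)
k(z) = 24 (k(z) = -8*(-3 + 0) = -8*(-3) = 24)
f(A) = 320 (f(A) = -1*(-320) = 320)
(S + f(k(12))) - 1*(-419118) = (7225 + 320) - 1*(-419118) = 7545 + 419118 = 426663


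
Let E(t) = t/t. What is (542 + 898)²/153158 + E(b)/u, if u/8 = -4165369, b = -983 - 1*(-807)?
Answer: 34549236557021/2551838341208 ≈ 13.539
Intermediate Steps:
b = -176 (b = -983 + 807 = -176)
u = -33322952 (u = 8*(-4165369) = -33322952)
E(t) = 1
(542 + 898)²/153158 + E(b)/u = (542 + 898)²/153158 + 1/(-33322952) = 1440²*(1/153158) + 1*(-1/33322952) = 2073600*(1/153158) - 1/33322952 = 1036800/76579 - 1/33322952 = 34549236557021/2551838341208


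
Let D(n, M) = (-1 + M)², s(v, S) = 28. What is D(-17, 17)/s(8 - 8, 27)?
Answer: 64/7 ≈ 9.1429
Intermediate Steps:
D(-17, 17)/s(8 - 8, 27) = (-1 + 17)²/28 = 16²*(1/28) = 256*(1/28) = 64/7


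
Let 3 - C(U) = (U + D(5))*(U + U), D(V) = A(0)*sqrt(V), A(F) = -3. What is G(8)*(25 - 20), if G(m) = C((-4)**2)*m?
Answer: -20360 + 3840*sqrt(5) ≈ -11774.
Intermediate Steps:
D(V) = -3*sqrt(V)
C(U) = 3 - 2*U*(U - 3*sqrt(5)) (C(U) = 3 - (U - 3*sqrt(5))*(U + U) = 3 - (U - 3*sqrt(5))*2*U = 3 - 2*U*(U - 3*sqrt(5)))
G(m) = m*(-509 + 96*sqrt(5)) (G(m) = (3 - 2*((-4)**2)**2 + 6*(-4)**2*sqrt(5))*m = (3 - 2*16**2 + 6*16*sqrt(5))*m = (3 - 2*256 + 96*sqrt(5))*m = (3 - 512 + 96*sqrt(5))*m = (-509 + 96*sqrt(5))*m = m*(-509 + 96*sqrt(5)))
G(8)*(25 - 20) = (8*(-509 + 96*sqrt(5)))*(25 - 20) = (-4072 + 768*sqrt(5))*5 = -20360 + 3840*sqrt(5)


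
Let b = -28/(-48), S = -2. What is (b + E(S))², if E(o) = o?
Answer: 289/144 ≈ 2.0069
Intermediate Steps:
b = 7/12 (b = -28*(-1/48) = 7/12 ≈ 0.58333)
(b + E(S))² = (7/12 - 2)² = (-17/12)² = 289/144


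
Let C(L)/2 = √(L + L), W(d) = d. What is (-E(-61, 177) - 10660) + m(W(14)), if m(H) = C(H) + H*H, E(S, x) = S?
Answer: -10403 + 4*√7 ≈ -10392.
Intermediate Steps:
C(L) = 2*√2*√L (C(L) = 2*√(L + L) = 2*√(2*L) = 2*(√2*√L) = 2*√2*√L)
m(H) = H² + 2*√2*√H (m(H) = 2*√2*√H + H*H = 2*√2*√H + H² = H² + 2*√2*√H)
(-E(-61, 177) - 10660) + m(W(14)) = (-1*(-61) - 10660) + (14² + 2*√2*√14) = (61 - 10660) + (196 + 4*√7) = -10599 + (196 + 4*√7) = -10403 + 4*√7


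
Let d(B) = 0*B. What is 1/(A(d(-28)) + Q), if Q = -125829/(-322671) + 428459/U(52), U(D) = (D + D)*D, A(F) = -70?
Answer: 581668256/5593814487 ≈ 0.10398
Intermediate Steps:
d(B) = 0
U(D) = 2*D² (U(D) = (2*D)*D = 2*D²)
Q = 46310592407/581668256 (Q = -125829/(-322671) + 428459/((2*52²)) = -125829*(-1/322671) + 428459/((2*2704)) = 41943/107557 + 428459/5408 = 46310592407/581668256 ≈ 79.617)
1/(A(d(-28)) + Q) = 1/(-70 + 46310592407/581668256) = 1/(5593814487/581668256) = 581668256/5593814487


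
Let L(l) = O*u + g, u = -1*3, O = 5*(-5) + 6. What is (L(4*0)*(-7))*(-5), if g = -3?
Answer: 1890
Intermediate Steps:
O = -19 (O = -25 + 6 = -19)
u = -3
L(l) = 54 (L(l) = -19*(-3) - 3 = 57 - 3 = 54)
(L(4*0)*(-7))*(-5) = (54*(-7))*(-5) = -378*(-5) = 1890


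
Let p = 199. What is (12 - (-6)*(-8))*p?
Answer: -7164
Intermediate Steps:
(12 - (-6)*(-8))*p = (12 - (-6)*(-8))*199 = (12 - 1*48)*199 = (12 - 48)*199 = -36*199 = -7164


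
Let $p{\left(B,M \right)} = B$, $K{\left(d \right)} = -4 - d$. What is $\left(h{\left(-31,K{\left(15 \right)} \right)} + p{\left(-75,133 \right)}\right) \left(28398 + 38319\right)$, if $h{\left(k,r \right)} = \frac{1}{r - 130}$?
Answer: $- \frac{745629192}{149} \approx -5.0042 \cdot 10^{6}$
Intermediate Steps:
$h{\left(k,r \right)} = \frac{1}{-130 + r}$
$\left(h{\left(-31,K{\left(15 \right)} \right)} + p{\left(-75,133 \right)}\right) \left(28398 + 38319\right) = \left(\frac{1}{-130 - 19} - 75\right) \left(28398 + 38319\right) = \left(\frac{1}{-130 - 19} - 75\right) 66717 = \left(\frac{1}{-149} - 75\right) 66717 = \left(- \frac{1}{149} - 75\right) 66717 = \left(- \frac{11176}{149}\right) 66717 = - \frac{745629192}{149}$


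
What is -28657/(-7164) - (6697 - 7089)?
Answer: 2836945/7164 ≈ 396.00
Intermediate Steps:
-28657/(-7164) - (6697 - 7089) = -28657*(-1/7164) - 1*(-392) = 28657/7164 + 392 = 2836945/7164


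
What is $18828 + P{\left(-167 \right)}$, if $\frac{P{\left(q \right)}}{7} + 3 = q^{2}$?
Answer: $214030$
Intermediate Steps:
$P{\left(q \right)} = -21 + 7 q^{2}$
$18828 + P{\left(-167 \right)} = 18828 - \left(21 - 7 \left(-167\right)^{2}\right) = 18828 + \left(-21 + 7 \cdot 27889\right) = 18828 + \left(-21 + 195223\right) = 18828 + 195202 = 214030$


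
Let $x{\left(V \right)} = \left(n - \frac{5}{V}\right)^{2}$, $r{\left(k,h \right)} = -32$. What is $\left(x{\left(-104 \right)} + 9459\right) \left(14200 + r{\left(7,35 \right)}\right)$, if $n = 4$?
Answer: $\frac{181502325235}{1352} \approx 1.3425 \cdot 10^{8}$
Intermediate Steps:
$x{\left(V \right)} = \left(4 - \frac{5}{V}\right)^{2}$
$\left(x{\left(-104 \right)} + 9459\right) \left(14200 + r{\left(7,35 \right)}\right) = \left(\frac{\left(-5 + 4 \left(-104\right)\right)^{2}}{10816} + 9459\right) \left(14200 - 32\right) = \left(\frac{\left(-5 - 416\right)^{2}}{10816} + 9459\right) 14168 = \left(\frac{\left(-421\right)^{2}}{10816} + 9459\right) 14168 = \left(\frac{1}{10816} \cdot 177241 + 9459\right) 14168 = \left(\frac{177241}{10816} + 9459\right) 14168 = \frac{102485785}{10816} \cdot 14168 = \frac{181502325235}{1352}$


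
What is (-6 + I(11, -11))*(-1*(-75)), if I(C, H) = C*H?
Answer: -9525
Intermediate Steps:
(-6 + I(11, -11))*(-1*(-75)) = (-6 + 11*(-11))*(-1*(-75)) = (-6 - 121)*75 = -127*75 = -9525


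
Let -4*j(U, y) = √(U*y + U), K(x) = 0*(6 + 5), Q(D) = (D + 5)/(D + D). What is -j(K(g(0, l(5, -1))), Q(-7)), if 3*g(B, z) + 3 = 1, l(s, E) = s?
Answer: 0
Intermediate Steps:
g(B, z) = -⅔ (g(B, z) = -1 + (⅓)*1 = -1 + ⅓ = -⅔)
Q(D) = (5 + D)/(2*D) (Q(D) = (5 + D)/((2*D)) = (5 + D)*(1/(2*D)) = (5 + D)/(2*D))
K(x) = 0 (K(x) = 0*11 = 0)
j(U, y) = -√(U + U*y)/4 (j(U, y) = -√(U*y + U)/4 = -√(U + U*y)/4)
-j(K(g(0, l(5, -1))), Q(-7)) = -(-1)*√(0*(1 + (½)*(5 - 7)/(-7)))/4 = -(-1)*√(0*(1 + (½)*(-⅐)*(-2)))/4 = -(-1)*√(0*(1 + ⅐))/4 = -(-1)*√(0*(8/7))/4 = -(-1)*√0/4 = -(-1)*0/4 = -1*0 = 0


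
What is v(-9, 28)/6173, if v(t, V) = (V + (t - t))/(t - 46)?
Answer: -28/339515 ≈ -8.2471e-5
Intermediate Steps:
v(t, V) = V/(-46 + t) (v(t, V) = (V + 0)/(-46 + t) = V/(-46 + t))
v(-9, 28)/6173 = (28/(-46 - 9))/6173 = (28/(-55))*(1/6173) = (28*(-1/55))*(1/6173) = -28/55*1/6173 = -28/339515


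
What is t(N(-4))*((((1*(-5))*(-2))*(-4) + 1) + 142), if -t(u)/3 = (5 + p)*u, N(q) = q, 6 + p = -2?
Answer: -3708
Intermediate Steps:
p = -8 (p = -6 - 2 = -8)
t(u) = 9*u (t(u) = -3*(5 - 8)*u = -(-9)*u = 9*u)
t(N(-4))*((((1*(-5))*(-2))*(-4) + 1) + 142) = (9*(-4))*((((1*(-5))*(-2))*(-4) + 1) + 142) = -36*((-5*(-2)*(-4) + 1) + 142) = -36*((10*(-4) + 1) + 142) = -36*((-40 + 1) + 142) = -36*(-39 + 142) = -36*103 = -3708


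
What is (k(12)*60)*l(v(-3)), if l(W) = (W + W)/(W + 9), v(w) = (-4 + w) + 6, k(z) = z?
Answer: -180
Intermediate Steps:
v(w) = 2 + w
l(W) = 2*W/(9 + W) (l(W) = (2*W)/(9 + W) = 2*W/(9 + W))
(k(12)*60)*l(v(-3)) = (12*60)*(2*(2 - 3)/(9 + (2 - 3))) = 720*(2*(-1)/(9 - 1)) = 720*(2*(-1)/8) = 720*(2*(-1)*(⅛)) = 720*(-¼) = -180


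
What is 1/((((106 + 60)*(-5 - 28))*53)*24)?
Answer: -1/6968016 ≈ -1.4351e-7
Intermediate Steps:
1/((((106 + 60)*(-5 - 28))*53)*24) = 1/(((166*(-33))*53)*24) = 1/(-5478*53*24) = 1/(-290334*24) = 1/(-6968016) = -1/6968016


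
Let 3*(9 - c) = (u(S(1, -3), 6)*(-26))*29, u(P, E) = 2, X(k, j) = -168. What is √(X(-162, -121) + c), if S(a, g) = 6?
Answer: √3093/3 ≈ 18.538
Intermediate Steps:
c = 1535/3 (c = 9 - 2*(-26)*29/3 = 9 - (-52)*29/3 = 9 - ⅓*(-1508) = 9 + 1508/3 = 1535/3 ≈ 511.67)
√(X(-162, -121) + c) = √(-168 + 1535/3) = √(1031/3) = √3093/3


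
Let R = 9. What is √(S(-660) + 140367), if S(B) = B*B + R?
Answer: 2*√143994 ≈ 758.93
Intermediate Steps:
S(B) = 9 + B² (S(B) = B*B + 9 = B² + 9 = 9 + B²)
√(S(-660) + 140367) = √((9 + (-660)²) + 140367) = √((9 + 435600) + 140367) = √(435609 + 140367) = √575976 = 2*√143994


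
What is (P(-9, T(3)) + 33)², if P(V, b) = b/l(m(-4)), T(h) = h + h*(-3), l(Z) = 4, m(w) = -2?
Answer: 3969/4 ≈ 992.25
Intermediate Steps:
T(h) = -2*h (T(h) = h - 3*h = -2*h)
P(V, b) = b/4
(P(-9, T(3)) + 33)² = ((-2*3)/4 + 33)² = ((¼)*(-6) + 33)² = (-3/2 + 33)² = (63/2)² = 3969/4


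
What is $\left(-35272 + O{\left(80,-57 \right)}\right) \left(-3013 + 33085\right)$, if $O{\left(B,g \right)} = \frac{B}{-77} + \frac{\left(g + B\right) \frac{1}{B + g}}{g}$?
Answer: $- \frac{221692853240}{209} \approx -1.0607 \cdot 10^{9}$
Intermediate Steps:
$O{\left(B,g \right)} = \frac{1}{g} - \frac{B}{77}$ ($O{\left(B,g \right)} = B \left(- \frac{1}{77}\right) + \frac{\left(B + g\right) \frac{1}{B + g}}{g} = - \frac{B}{77} + 1 \frac{1}{g} = - \frac{B}{77} + \frac{1}{g} = \frac{1}{g} - \frac{B}{77}$)
$\left(-35272 + O{\left(80,-57 \right)}\right) \left(-3013 + 33085\right) = \left(-35272 + \left(\frac{1}{-57} - \frac{80}{77}\right)\right) \left(-3013 + 33085\right) = \left(-35272 - \frac{4637}{4389}\right) 30072 = \left(- \frac{154813445}{4389}\right) 30072 = - \frac{221692853240}{209}$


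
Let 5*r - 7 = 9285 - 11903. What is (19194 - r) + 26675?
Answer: 231956/5 ≈ 46391.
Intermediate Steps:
r = -2611/5 (r = 7/5 + (9285 - 11903)/5 = 7/5 + (⅕)*(-2618) = 7/5 - 2618/5 = -2611/5 ≈ -522.20)
(19194 - r) + 26675 = (19194 - 1*(-2611/5)) + 26675 = (19194 + 2611/5) + 26675 = 98581/5 + 26675 = 231956/5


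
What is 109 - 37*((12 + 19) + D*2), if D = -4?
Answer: -742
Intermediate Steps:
109 - 37*((12 + 19) + D*2) = 109 - 37*((12 + 19) - 4*2) = 109 - 37*(31 - 8) = 109 - 37*23 = 109 - 851 = -742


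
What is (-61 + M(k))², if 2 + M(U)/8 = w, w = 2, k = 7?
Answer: 3721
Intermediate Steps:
M(U) = 0 (M(U) = -16 + 8*2 = -16 + 16 = 0)
(-61 + M(k))² = (-61 + 0)² = (-61)² = 3721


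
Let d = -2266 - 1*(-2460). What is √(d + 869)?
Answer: √1063 ≈ 32.604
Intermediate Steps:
d = 194 (d = -2266 + 2460 = 194)
√(d + 869) = √(194 + 869) = √1063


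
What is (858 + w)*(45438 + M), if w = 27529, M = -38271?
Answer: 203449629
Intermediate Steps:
(858 + w)*(45438 + M) = (858 + 27529)*(45438 - 38271) = 28387*7167 = 203449629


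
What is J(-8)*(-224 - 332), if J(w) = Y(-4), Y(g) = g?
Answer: 2224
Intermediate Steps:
J(w) = -4
J(-8)*(-224 - 332) = -4*(-224 - 332) = -4*(-556) = 2224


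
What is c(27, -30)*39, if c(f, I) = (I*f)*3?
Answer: -94770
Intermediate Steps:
c(f, I) = 3*I*f
c(27, -30)*39 = (3*(-30)*27)*39 = -2430*39 = -94770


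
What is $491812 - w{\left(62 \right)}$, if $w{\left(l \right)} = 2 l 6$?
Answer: $491068$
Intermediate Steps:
$w{\left(l \right)} = 12 l$
$491812 - w{\left(62 \right)} = 491812 - 12 \cdot 62 = 491812 - 744 = 491068$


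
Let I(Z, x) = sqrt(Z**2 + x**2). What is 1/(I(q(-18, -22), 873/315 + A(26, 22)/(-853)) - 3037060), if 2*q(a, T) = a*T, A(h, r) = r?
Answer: -2706995432186500/8221307512326262981059 - 29855*sqrt(34950068708941)/8221307512326262981059 ≈ -3.2929e-7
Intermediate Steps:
q(a, T) = T*a/2 (q(a, T) = (a*T)/2 = (T*a)/2 = T*a/2)
1/(I(q(-18, -22), 873/315 + A(26, 22)/(-853)) - 3037060) = 1/(sqrt(((1/2)*(-22)*(-18))**2 + (873/315 + 22/(-853))**2) - 3037060) = 1/(sqrt(198**2 + (873*(1/315) + 22*(-1/853))**2) - 3037060) = 1/(sqrt(39204 + (97/35 - 22/853)**2) - 3037060) = 1/(sqrt(39204 + (81971/29855)**2) - 3037060) = 1/(sqrt(39204 + 6719244841/891321025) - 3037060) = 1/(sqrt(34950068708941/891321025) - 3037060) = 1/(sqrt(34950068708941)/29855 - 3037060) = 1/(-3037060 + sqrt(34950068708941)/29855)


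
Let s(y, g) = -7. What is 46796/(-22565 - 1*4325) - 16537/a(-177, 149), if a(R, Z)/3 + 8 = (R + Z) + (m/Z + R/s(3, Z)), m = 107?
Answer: 231168740851/420532710 ≈ 549.70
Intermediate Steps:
a(R, Z) = -24 + 3*Z + 321/Z + 18*R/7 (a(R, Z) = -24 + 3*((R + Z) + (107/Z + R/(-7))) = -24 + 3*((R + Z) + (107/Z + R*(-1/7))) = -24 + 3*((R + Z) + (107/Z - R/7)) = -24 + 3*(Z + 107/Z + 6*R/7) = -24 + (3*Z + 321/Z + 18*R/7) = -24 + 3*Z + 321/Z + 18*R/7)
46796/(-22565 - 1*4325) - 16537/a(-177, 149) = 46796/(-22565 - 1*4325) - 16537/(-24 + 3*149 + 321/149 + (18/7)*(-177)) = 46796/(-22565 - 4325) - 16537/(-24 + 447 + 321*(1/149) - 3186/7) = 46796/(-26890) - 16537/(-24 + 447 + 321/149 - 3186/7) = 46796*(-1/26890) - 16537/(-31278/1043) = -23398/13445 - 16537*(-1043/31278) = -23398/13445 + 17248091/31278 = 231168740851/420532710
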